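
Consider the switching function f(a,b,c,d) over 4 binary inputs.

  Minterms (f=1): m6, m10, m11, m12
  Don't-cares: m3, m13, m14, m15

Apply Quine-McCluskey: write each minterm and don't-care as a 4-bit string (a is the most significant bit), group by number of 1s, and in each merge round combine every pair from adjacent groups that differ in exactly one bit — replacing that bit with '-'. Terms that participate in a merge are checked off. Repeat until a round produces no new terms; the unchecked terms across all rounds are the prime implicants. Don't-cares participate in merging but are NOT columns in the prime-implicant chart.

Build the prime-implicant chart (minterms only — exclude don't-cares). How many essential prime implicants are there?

3

Round 0: 0011✓ 0110✓ 1010✓ 1011✓ 1100✓ 1101✓ 1110✓ 1111✓
Round 1: -011 -110 1-10✓ 1-11✓ 101-✓ 11-0✓ 11-1✓ 110-✓ 111-✓
Round 2: 1-1- 11--
PIs = {-011, -110, 1-1-, 11--}
Coverage chart:
  m6: -110 ←essential
  m10: 1-1- ←essential
  m11: -011,1-1-
  m12: 11-- ←essential
Essential: -110, 1-1-, 11--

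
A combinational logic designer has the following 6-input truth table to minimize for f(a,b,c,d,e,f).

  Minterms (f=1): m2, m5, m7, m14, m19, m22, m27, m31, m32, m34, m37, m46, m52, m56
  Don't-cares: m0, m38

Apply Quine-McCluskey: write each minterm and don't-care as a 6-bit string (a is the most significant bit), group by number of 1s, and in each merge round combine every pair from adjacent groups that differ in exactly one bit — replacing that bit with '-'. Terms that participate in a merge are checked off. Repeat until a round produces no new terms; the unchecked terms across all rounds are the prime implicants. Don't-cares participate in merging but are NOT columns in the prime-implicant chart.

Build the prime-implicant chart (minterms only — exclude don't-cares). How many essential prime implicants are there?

9

[col 0] 000000*, 000010*, 000101*, 000111*, 001110*, 010011*, 010110, 011011*, 011111*, 100000*, 100010*, 100101*, 100110*, 101110*, 110100, 111000
[col 1] -00000*, -00010*, -00101, -01110, 0000-0*, 0001-1, 01-011, 011-11, 10-110, 100-10, 1000-0*
[col 2] -000-0
Prime implicants: -000-0, -00101, -01110, 0001-1, 01-011, 010110, 011-11, 10-110, 100-10, 110100, 111000
PI chart (minterm → PIs covering it):
  2 | -000-0  (sole → essential)
  5 | -00101,0001-1
  7 | 0001-1  (sole → essential)
  14 | -01110  (sole → essential)
  19 | 01-011  (sole → essential)
  22 | 010110  (sole → essential)
  27 | 01-011,011-11
  31 | 011-11  (sole → essential)
  32 | -000-0  (sole → essential)
  34 | -000-0,100-10
  37 | -00101  (sole → essential)
  46 | -01110,10-110
  52 | 110100  (sole → essential)
  56 | 111000  (sole → essential)
Essential prime implicants: -000-0, -00101, -01110, 0001-1, 01-011, 010110, 011-11, 110100, 111000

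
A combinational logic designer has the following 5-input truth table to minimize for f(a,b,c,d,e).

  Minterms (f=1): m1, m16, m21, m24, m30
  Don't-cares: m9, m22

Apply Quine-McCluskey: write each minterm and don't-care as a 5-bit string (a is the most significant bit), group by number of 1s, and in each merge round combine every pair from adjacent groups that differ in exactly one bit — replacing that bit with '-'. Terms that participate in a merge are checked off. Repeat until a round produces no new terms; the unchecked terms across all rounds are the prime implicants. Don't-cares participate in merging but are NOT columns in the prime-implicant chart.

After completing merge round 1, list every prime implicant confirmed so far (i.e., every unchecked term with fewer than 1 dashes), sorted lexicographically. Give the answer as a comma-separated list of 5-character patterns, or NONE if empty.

10101

Round 0: 00001✓ 01001✓ 10000✓ 10101 10110✓ 11000✓ 11110✓
Round 1: 0-001 1-000 1-110
PIs = {0-001, 1-000, 1-110, 10101}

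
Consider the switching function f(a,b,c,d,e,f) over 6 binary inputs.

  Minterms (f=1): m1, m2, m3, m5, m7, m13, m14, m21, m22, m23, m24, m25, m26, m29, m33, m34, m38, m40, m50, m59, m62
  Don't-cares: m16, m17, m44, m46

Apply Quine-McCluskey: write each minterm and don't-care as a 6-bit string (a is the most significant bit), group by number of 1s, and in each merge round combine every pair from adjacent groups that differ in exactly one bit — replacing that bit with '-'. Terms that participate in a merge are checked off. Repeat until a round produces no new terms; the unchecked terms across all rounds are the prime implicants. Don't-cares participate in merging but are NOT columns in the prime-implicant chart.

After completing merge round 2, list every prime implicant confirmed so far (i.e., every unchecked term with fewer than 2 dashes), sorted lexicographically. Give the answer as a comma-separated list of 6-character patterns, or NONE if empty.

-00001, -00010, -01110, 00001-, 01011-, 0110-0, 1-0010, 1-1110, 10-110, 100-10, 101-00, 1011-0, 111011

Round 0: 000001✓ 000010✓ 000011✓ 000101✓ 000111✓ 001101✓ 001110✓ 010000✓ 010001✓ 010101✓ 010110✓ 010111✓ 011000✓ 011001✓ 011010✓ 011101✓ 100001✓ 100010✓ 100110✓ 101000✓ 101100✓ 101110✓ 110010✓ 111011 111110✓
Round 1: -00001 -00010 -01110 0-0001✓ 0-0101✓ 0-0111✓ 0-1101✓ 00-101✓ 000-01✓ 000-11✓ 0000-1✓ 00001- 0001-1✓ 01-000✓ 01-001✓ 01-101✓ 010-01✓ 01000-✓ 0101-1✓ 01011- 011-01✓ 0110-0 01100-✓ 1-0010 1-1110 10-110 100-10 101-00 1011-0
Round 2: 0--101 0-0-01 0-01-1 000--1 01--01 01-00-
PIs = {-00001, -00010, -01110, 0--101, 0-0-01, 0-01-1, 000--1, 00001-, 01--01, 01-00-, 01011-, 0110-0, 1-0010, 1-1110, 10-110, 100-10, 101-00, 1011-0, 111011}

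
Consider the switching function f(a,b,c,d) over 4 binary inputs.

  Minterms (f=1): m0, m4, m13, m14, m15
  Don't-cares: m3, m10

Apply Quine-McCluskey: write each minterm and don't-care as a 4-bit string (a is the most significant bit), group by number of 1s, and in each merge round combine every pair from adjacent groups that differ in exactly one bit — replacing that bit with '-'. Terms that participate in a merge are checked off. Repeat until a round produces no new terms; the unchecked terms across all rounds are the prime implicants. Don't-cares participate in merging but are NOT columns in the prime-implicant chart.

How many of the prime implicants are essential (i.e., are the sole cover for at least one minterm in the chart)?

Round 0: 0000✓ 0011 0100✓ 1010✓ 1101✓ 1110✓ 1111✓
Round 1: 0-00 1-10 11-1 111-
PIs = {0-00, 0011, 1-10, 11-1, 111-}
Coverage chart:
  m0: 0-00 ←essential
  m4: 0-00 ←essential
  m13: 11-1 ←essential
  m14: 1-10,111-
  m15: 11-1,111-
Essential: 0-00, 11-1

2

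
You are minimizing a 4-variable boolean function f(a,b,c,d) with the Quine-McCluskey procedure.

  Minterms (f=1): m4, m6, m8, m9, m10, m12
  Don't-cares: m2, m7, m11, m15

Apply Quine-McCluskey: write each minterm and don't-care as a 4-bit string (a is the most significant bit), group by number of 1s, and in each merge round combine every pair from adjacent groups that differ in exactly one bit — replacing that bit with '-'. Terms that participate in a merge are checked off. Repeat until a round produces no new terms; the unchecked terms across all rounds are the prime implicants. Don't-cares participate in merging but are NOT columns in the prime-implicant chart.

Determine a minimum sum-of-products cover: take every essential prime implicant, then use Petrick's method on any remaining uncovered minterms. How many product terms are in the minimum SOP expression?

3

[col 0] 0010*, 0100*, 0110*, 0111*, 1000*, 1001*, 1010*, 1011*, 1100*, 1111*
[col 1] -010, -100, -111, 0-10, 01-0, 011-, 1-00, 1-11, 10-0*, 10-1*, 100-*, 101-*
[col 2] 10--
Prime implicants: -010, -100, -111, 0-10, 01-0, 011-, 1-00, 1-11, 10--
PI chart (minterm → PIs covering it):
  4 | -100,01-0
  6 | 0-10,01-0,011-
  8 | 1-00,10--
  9 | 10--  (sole → essential)
  10 | -010,10--
  12 | -100,1-00
Essential prime implicants: 10--
Petrick residual → -100, 0-10
Minimum SOP uses 3 PIs: bc'd' + a'cd' + ab'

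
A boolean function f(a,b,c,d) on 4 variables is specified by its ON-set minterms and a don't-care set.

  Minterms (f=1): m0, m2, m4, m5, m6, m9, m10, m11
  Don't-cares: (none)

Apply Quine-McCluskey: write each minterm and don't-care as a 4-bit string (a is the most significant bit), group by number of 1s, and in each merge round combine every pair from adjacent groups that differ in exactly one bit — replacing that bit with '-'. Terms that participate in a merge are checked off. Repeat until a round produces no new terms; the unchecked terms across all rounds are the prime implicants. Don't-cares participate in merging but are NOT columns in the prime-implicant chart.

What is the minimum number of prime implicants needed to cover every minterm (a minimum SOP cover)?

4

Round 0: 0000✓ 0010✓ 0100✓ 0101✓ 0110✓ 1001✓ 1010✓ 1011✓
Round 1: -010 0-00✓ 0-10✓ 00-0✓ 01-0✓ 010- 10-1 101-
Round 2: 0--0
PIs = {-010, 0--0, 010-, 10-1, 101-}
Coverage chart:
  m0: 0--0 ←essential
  m2: -010,0--0
  m4: 0--0,010-
  m5: 010- ←essential
  m6: 0--0 ←essential
  m9: 10-1 ←essential
  m10: -010,101-
  m11: 10-1,101-
Essential: 0--0, 010-, 10-1
Petrick residual → -010
Min cover (4 terms): b'cd' + a'd' + a'bc' + ab'd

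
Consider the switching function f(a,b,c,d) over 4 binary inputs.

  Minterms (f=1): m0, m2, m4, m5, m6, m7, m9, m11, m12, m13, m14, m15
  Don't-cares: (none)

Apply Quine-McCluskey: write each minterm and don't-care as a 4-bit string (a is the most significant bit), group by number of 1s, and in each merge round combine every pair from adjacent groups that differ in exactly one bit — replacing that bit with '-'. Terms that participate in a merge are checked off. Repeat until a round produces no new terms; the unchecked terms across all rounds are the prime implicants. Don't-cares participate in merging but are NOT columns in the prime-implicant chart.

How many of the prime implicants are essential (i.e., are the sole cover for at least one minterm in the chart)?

[col 0] 0000*, 0010*, 0100*, 0101*, 0110*, 0111*, 1001*, 1011*, 1100*, 1101*, 1110*, 1111*
[col 1] -100*, -101*, -110*, -111*, 0-00*, 0-10*, 00-0*, 01-0*, 01-1*, 010-*, 011-*, 1-01*, 1-11*, 10-1*, 11-0*, 11-1*, 110-*, 111-*
[col 2] -1-0*, -1-1*, -10-*, -11-*, 0--0, 01--*, 1--1, 11--*
[col 3] -1--
Prime implicants: -1--, 0--0, 1--1
PI chart (minterm → PIs covering it):
  0 | 0--0  (sole → essential)
  2 | 0--0  (sole → essential)
  4 | -1--,0--0
  5 | -1--  (sole → essential)
  6 | -1--,0--0
  7 | -1--  (sole → essential)
  9 | 1--1  (sole → essential)
  11 | 1--1  (sole → essential)
  12 | -1--  (sole → essential)
  13 | -1--,1--1
  14 | -1--  (sole → essential)
  15 | -1--,1--1
Essential prime implicants: -1--, 0--0, 1--1

3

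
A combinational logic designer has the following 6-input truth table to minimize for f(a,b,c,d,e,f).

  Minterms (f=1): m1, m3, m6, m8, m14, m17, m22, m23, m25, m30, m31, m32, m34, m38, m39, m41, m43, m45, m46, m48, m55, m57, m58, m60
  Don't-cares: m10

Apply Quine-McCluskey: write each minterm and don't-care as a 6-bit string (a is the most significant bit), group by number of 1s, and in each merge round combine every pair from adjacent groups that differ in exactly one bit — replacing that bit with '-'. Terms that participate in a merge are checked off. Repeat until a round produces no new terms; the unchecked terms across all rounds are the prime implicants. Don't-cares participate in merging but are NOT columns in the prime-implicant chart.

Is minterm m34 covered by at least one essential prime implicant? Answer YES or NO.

[col 0] 000001*, 000011*, 000110*, 001000*, 001010*, 001110*, 010001*, 010110*, 010111*, 011001*, 011110*, 011111*, 100000*, 100010*, 100110*, 100111*, 101001*, 101011*, 101101*, 101110*, 110000*, 110111*, 111001*, 111010, 111100
[col 1] -00110*, -01110*, -10111, -11001, 0-0001, 0-0110*, 0-1110*, 00-110*, 0000-1, 001-10, 0010-0, 01-001, 01-110*, 01-111*, 01011-*, 01111-*, 1-0000, 1-0111, 1-1001, 10-110*, 100-10, 1000-0, 10011-, 101-01, 1010-1
[col 2] -0-110, 0--110, 01-11-
Prime implicants: -0-110, -10111, -11001, 0--110, 0-0001, 0000-1, 001-10, 0010-0, 01-001, 01-11-, 1-0000, 1-0111, 1-1001, 100-10, 1000-0, 10011-, 101-01, 1010-1, 111010, 111100
PI chart (minterm → PIs covering it):
  1 | 0-0001,0000-1
  3 | 0000-1  (sole → essential)
  6 | -0-110,0--110
  8 | 0010-0  (sole → essential)
  14 | -0-110,0--110,001-10
  17 | 0-0001,01-001
  22 | 0--110,01-11-
  23 | -10111,01-11-
  25 | -11001,01-001
  30 | 0--110,01-11-
  31 | 01-11-  (sole → essential)
  32 | 1-0000,1000-0
  34 | 100-10,1000-0
  38 | -0-110,100-10,10011-
  39 | 1-0111,10011-
  41 | 1-1001,101-01,1010-1
  43 | 1010-1  (sole → essential)
  45 | 101-01  (sole → essential)
  46 | -0-110  (sole → essential)
  48 | 1-0000  (sole → essential)
  55 | -10111,1-0111
  57 | -11001,1-1001
  58 | 111010  (sole → essential)
  60 | 111100  (sole → essential)
Essential prime implicants: -0-110, 0000-1, 0010-0, 01-11-, 1-0000, 101-01, 1010-1, 111010, 111100

NO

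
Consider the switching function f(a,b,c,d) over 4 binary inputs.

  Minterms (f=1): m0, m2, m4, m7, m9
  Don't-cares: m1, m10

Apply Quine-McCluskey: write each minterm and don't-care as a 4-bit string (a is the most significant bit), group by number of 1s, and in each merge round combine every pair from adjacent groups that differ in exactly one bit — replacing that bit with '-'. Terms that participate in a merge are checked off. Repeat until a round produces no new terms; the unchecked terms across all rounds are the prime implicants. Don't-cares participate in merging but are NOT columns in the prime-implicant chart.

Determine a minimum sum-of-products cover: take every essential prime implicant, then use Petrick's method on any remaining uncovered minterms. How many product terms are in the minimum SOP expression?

4

[col 0] 0000*, 0001*, 0010*, 0100*, 0111, 1001*, 1010*
[col 1] -001, -010, 0-00, 00-0, 000-
Prime implicants: -001, -010, 0-00, 00-0, 000-, 0111
PI chart (minterm → PIs covering it):
  0 | 0-00,00-0,000-
  2 | -010,00-0
  4 | 0-00  (sole → essential)
  7 | 0111  (sole → essential)
  9 | -001  (sole → essential)
Essential prime implicants: -001, 0-00, 0111
Petrick residual → -010
Minimum SOP uses 4 PIs: b'c'd + b'cd' + a'c'd' + a'bcd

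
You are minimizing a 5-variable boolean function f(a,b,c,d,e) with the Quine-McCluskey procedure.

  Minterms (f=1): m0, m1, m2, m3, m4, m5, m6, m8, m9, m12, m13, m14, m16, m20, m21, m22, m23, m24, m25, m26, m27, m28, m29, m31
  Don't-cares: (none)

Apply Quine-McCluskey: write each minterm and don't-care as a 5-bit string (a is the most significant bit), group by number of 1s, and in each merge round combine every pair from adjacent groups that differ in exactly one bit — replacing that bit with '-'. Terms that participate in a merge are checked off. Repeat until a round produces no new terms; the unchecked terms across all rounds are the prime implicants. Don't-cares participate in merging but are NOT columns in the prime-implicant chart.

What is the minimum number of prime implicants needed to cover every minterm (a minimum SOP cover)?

size-2^0 implicants → 00000(✓)  00001(✓)  00010(✓)  00011(✓)  00100(✓)  00101(✓)  00110(✓)  01000(✓)  01001(✓)  01100(✓)  01101(✓)  01110(✓)  10000(✓)  10100(✓)  10101(✓)  10110(✓)  10111(✓)  11000(✓)  11001(✓)  11010(✓)  11011(✓)  11100(✓)  11101(✓)  11111(✓)
size-2^1 implicants → -0000(✓)  -0100(✓)  -0101(✓)  -0110(✓)  -1000(✓)  -1001(✓)  -1100(✓)  -1101(✓)  0-000(✓)  0-001(✓)  0-100(✓)  0-101(✓)  0-110(✓)  00-00(✓)  00-01(✓)  00-10(✓)  000-0(✓)  000-1(✓)  0000-(✓)  0001-(✓)  001-0(✓)  0010-(✓)  01-00(✓)  01-01(✓)  0100-(✓)  011-0(✓)  0110-(✓)  1-000(✓)  1-100(✓)  1-101(✓)  1-111(✓)  10-00(✓)  101-0(✓)  101-1(✓)  1010-(✓)  1011-(✓)  11-00(✓)  11-01(✓)  11-11(✓)  110-0(✓)  110-1(✓)  1100-(✓)  1101-(✓)  111-1(✓)  1110-(✓)
size-2^2 implicants → --000(✓)  --100(✓)  --101(✓)  -0-00(✓)  -01-0  -010-(✓)  -1-00(✓)  -1-01(✓)  -100-(✓)  -110-(✓)  0--00(✓)  0--01(✓)  0-00-(✓)  0-1-0  0-10-(✓)  00--0  00-0-(✓)  000--  01-0-(✓)  1--00(✓)  1-1-1  1-10-(✓)  101--  11--1  11-0-(✓)  110--
size-2^3 implicants → ---00  --10-  -1-0-  0--0-
Unchecked terms (primes): ---00, --10-, -01-0, -1-0-, 0--0-, 0-1-0, 00--0, 000--, 1-1-1, 101--, 11--1, 110--
Minterm coverage:
  m0 ⊆ ---00,0--0-,00--0,000--
  m1 ⊆ 0--0-,000--
  m2 ⊆ 00--0,000--
  m3 ⊆ 000-- [E]
  m4 ⊆ ---00,--10-,-01-0,0--0-,0-1-0,00--0
  m5 ⊆ --10-,0--0-
  m6 ⊆ -01-0,0-1-0,00--0
  m8 ⊆ ---00,-1-0-,0--0-
  m9 ⊆ -1-0-,0--0-
  m12 ⊆ ---00,--10-,-1-0-,0--0-,0-1-0
  m13 ⊆ --10-,-1-0-,0--0-
  m14 ⊆ 0-1-0 [E]
  m16 ⊆ ---00 [E]
  m20 ⊆ ---00,--10-,-01-0,101--
  m21 ⊆ --10-,1-1-1,101--
  m22 ⊆ -01-0,101--
  m23 ⊆ 1-1-1,101--
  m24 ⊆ ---00,-1-0-,110--
  m25 ⊆ -1-0-,11--1,110--
  m26 ⊆ 110-- [E]
  m27 ⊆ 11--1,110--
  m28 ⊆ ---00,--10-,-1-0-
  m29 ⊆ --10-,-1-0-,1-1-1,11--1
  m31 ⊆ 1-1-1,11--1
E = {---00, 0-1-0, 000--, 110--}
Petrick residual → -01-0, 0--0-, 1-1-1
Cover = d'e' + b'ce' + a'd' + a'ce' + a'b'c' + ace + abc'  |cover|=7

7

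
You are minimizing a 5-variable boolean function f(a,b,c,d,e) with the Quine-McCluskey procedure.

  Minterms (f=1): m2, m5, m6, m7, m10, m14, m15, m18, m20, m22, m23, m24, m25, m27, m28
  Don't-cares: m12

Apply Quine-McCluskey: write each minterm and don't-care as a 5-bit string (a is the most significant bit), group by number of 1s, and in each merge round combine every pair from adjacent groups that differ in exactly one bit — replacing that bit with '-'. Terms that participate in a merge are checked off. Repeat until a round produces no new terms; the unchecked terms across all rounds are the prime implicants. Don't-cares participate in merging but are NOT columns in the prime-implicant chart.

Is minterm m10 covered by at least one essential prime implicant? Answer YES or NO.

[col 0] 00010*, 00101*, 00110*, 00111*, 01010*, 01100*, 01110*, 01111*, 10010*, 10100*, 10110*, 10111*, 11000*, 11001*, 11011*, 11100*
[col 1] -0010*, -0110*, -0111*, -1100, 0-010*, 0-110*, 0-111*, 00-10*, 001-1, 0011-*, 01-10*, 011-0, 0111-*, 1-100, 10-10*, 101-0, 1011-*, 11-00, 110-1, 1100-
[col 2] -0-10, -011-, 0--10, 0-11-
Prime implicants: -0-10, -011-, -1100, 0--10, 0-11-, 001-1, 011-0, 1-100, 101-0, 11-00, 110-1, 1100-
PI chart (minterm → PIs covering it):
  2 | -0-10,0--10
  5 | 001-1  (sole → essential)
  6 | -0-10,-011-,0--10,0-11-
  7 | -011-,0-11-,001-1
  10 | 0--10  (sole → essential)
  14 | 0--10,0-11-,011-0
  15 | 0-11-  (sole → essential)
  18 | -0-10  (sole → essential)
  20 | 1-100,101-0
  22 | -0-10,-011-,101-0
  23 | -011-  (sole → essential)
  24 | 11-00,1100-
  25 | 110-1,1100-
  27 | 110-1  (sole → essential)
  28 | -1100,1-100,11-00
Essential prime implicants: -0-10, -011-, 0--10, 0-11-, 001-1, 110-1

YES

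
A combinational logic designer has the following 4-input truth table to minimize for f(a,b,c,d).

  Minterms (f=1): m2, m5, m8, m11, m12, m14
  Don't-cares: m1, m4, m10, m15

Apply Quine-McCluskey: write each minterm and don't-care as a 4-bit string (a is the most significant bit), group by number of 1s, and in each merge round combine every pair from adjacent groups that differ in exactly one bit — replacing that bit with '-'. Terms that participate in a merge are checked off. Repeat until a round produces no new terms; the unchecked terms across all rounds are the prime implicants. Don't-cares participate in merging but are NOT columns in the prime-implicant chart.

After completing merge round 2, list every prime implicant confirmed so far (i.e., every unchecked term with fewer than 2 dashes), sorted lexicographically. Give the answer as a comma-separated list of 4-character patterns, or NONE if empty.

Round 0: 0001✓ 0010✓ 0100✓ 0101✓ 1000✓ 1010✓ 1011✓ 1100✓ 1110✓ 1111✓
Round 1: -010 -100 0-01 010- 1-00✓ 1-10✓ 1-11✓ 10-0✓ 101-✓ 11-0✓ 111-✓
Round 2: 1--0 1-1-
PIs = {-010, -100, 0-01, 010-, 1--0, 1-1-}

-010, -100, 0-01, 010-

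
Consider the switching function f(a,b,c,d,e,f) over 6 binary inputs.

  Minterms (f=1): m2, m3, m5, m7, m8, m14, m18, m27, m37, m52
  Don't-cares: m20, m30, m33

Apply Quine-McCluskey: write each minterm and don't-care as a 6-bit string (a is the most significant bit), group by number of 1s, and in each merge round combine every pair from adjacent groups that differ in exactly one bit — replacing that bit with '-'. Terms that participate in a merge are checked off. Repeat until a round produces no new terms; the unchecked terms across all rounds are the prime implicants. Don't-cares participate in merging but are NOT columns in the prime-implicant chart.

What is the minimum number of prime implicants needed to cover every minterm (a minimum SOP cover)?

[col 0] 000010*, 000011*, 000101*, 000111*, 001000, 001110*, 010010*, 010100*, 011011, 011110*, 100001*, 100101*, 110100*
[col 1] -00101, -10100, 0-0010, 0-1110, 000-11, 00001-, 0001-1, 100-01
Prime implicants: -00101, -10100, 0-0010, 0-1110, 000-11, 00001-, 0001-1, 001000, 011011, 100-01
PI chart (minterm → PIs covering it):
  2 | 0-0010,00001-
  3 | 000-11,00001-
  5 | -00101,0001-1
  7 | 000-11,0001-1
  8 | 001000  (sole → essential)
  14 | 0-1110  (sole → essential)
  18 | 0-0010  (sole → essential)
  27 | 011011  (sole → essential)
  37 | -00101,100-01
  52 | -10100  (sole → essential)
Essential prime implicants: -10100, 0-0010, 0-1110, 001000, 011011
Petrick residual → -00101, 000-11
Minimum SOP uses 7 PIs: b'c'de'f + bc'de'f' + a'c'd'ef' + a'cdef' + a'b'c'ef + a'b'cd'e'f' + a'bcd'ef

7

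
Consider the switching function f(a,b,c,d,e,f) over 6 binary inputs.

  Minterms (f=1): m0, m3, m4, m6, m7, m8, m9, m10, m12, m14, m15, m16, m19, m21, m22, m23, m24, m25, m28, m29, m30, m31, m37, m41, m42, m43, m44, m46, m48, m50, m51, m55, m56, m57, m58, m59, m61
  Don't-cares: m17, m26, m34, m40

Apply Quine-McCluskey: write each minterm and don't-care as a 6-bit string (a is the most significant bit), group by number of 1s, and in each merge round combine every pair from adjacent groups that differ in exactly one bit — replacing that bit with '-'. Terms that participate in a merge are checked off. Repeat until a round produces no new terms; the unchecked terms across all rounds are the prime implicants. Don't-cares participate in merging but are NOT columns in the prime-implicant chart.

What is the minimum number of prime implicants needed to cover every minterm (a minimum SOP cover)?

[col 0] 000000*, 000011*, 000100*, 000110*, 000111*, 001000*, 001001*, 001010*, 001100*, 001110*, 001111*, 010000*, 010001*, 010011*, 010101*, 010110*, 010111*, 011000*, 011001*, 011010*, 011100*, 011101*, 011110*, 011111*, 100010*, 100101, 101000*, 101001*, 101010*, 101011*, 101100*, 101110*, 110000*, 110010*, 110011*, 110111*, 111000*, 111001*, 111010*, 111011*, 111101*
[col 1] -01000*, -01001*, -01010*, -01100*, -01110*, -10000*, -10011*, -10111*, -11000*, -11001*, -11010*, -11101*, 0-0000*, 0-0011*, 0-0110*, 0-0111*, 0-1000*, 0-1001*, 0-1010*, 0-1100*, 0-1110*, 0-1111*, 00-000*, 00-100*, 00-110*, 00-111*, 000-00*, 000-11*, 0001-0*, 00011-*, 001-00*, 001-10*, 0010-0*, 00100-*, 0011-0*, 00111-*, 01-000*, 01-001*, 01-101*, 01-110*, 01-111*, 010-01*, 010-11*, 0100-1*, 01000-*, 0101-1*, 01011-*, 011-00*, 011-01*, 011-10*, 0110-0*, 01100-*, 0111-0*, 0111-1*, 01110-*, 01111-*, 1-0010*, 1-1000*, 1-1001*, 1-1010*, 1-1011*, 10-010*, 101-00*, 101-10*, 1010-0*, 1010-1*, 10100-*, 10101-*, 1011-0*, 11-000*, 11-010*, 11-011*, 110-11*, 1100-0*, 11001-*, 111-01*, 1110-0*, 1110-1*, 11100-*, 11101-*
[col 2] --1000*, --1001*, --1010*, -01-00*, -01-10*, -010-0*, -0100-*, -011-0*, -1-000, -10-11, -11-01, -110-0*, -1100-*, 0--000, 0--110*, 0--111*, 0-0-11, 0-011-*, 0-1-00*, 0-1-10*, 0-10-0*, 0-100-*, 0-11-0*, 0-111-*, 00--00, 00-1-0, 00-11-*, 001--0*, 01--01, 01-00-, 01-1-1, 01-11-*, 010--1, 011--0*, 011-0-, 0111--, 1--010, 1-10-0*, 1-10-1*, 1-100-*, 1-101-*, 101--0*, 1010--*, 11-0-0, 11-01-, 1110--*
[col 3] --10-0, --100-, -01--0, 0--11-, 0-1--0, 1-10--
Prime implicants: --10-0, --100-, -01--0, -1-000, -10-11, -11-01, 0--000, 0--11-, 0-0-11, 0-1--0, 00--00, 00-1-0, 01--01, 01-00-, 01-1-1, 010--1, 011-0-, 0111--, 1--010, 1-10--, 100101, 11-0-0, 11-01-
PI chart (minterm → PIs covering it):
  0 | 0--000,00--00
  3 | 0-0-11  (sole → essential)
  4 | 00--00,00-1-0
  6 | 0--11-,00-1-0
  7 | 0--11-,0-0-11
  8 | --10-0,--100-,-01--0,0--000,0-1--0,00--00
  9 | --100-  (sole → essential)
  10 | --10-0,-01--0,0-1--0
  12 | -01--0,0-1--0,00--00,00-1-0
  14 | -01--0,0--11-,0-1--0,00-1-0
  15 | 0--11-  (sole → essential)
  16 | -1-000,0--000,01-00-
  19 | -10-11,0-0-11,010--1
  21 | 01--01,01-1-1,010--1
  22 | 0--11-  (sole → essential)
  23 | -10-11,0--11-,0-0-11,01-1-1,010--1
  24 | --10-0,--100-,-1-000,0--000,0-1--0,01-00-,011-0-
  25 | --100-,-11-01,01--01,01-00-,011-0-
  28 | 0-1--0,011-0-,0111--
  29 | -11-01,01--01,01-1-1,011-0-,0111--
  30 | 0--11-,0-1--0,0111--
  31 | 0--11-,01-1-1,0111--
  37 | 100101  (sole → essential)
  41 | --100-,1-10--
  42 | --10-0,-01--0,1--010,1-10--
  43 | 1-10--  (sole → essential)
  44 | -01--0  (sole → essential)
  46 | -01--0  (sole → essential)
  48 | -1-000,11-0-0
  50 | 1--010,11-0-0,11-01-
  51 | -10-11,11-01-
  55 | -10-11  (sole → essential)
  56 | --10-0,--100-,-1-000,1-10--,11-0-0
  57 | --100-,-11-01,1-10--
  58 | --10-0,1--010,1-10--,11-0-0,11-01-
  59 | 1-10--,11-01-
  61 | -11-01  (sole → essential)
Essential prime implicants: --100-, -01--0, -10-11, -11-01, 0--11-, 0-0-11, 1-10--, 100101
Petrick residual → -1-000, 0-1--0, 00--00, 01--01, 1--010
Minimum SOP uses 13 PIs: cd'e' + b'cf' + bd'e'f' + bc'ef + bce'f + a'de + a'c'ef + a'cf' + a'b'e'f' + a'be'f + ad'ef' + acd' + ab'c'de'f

13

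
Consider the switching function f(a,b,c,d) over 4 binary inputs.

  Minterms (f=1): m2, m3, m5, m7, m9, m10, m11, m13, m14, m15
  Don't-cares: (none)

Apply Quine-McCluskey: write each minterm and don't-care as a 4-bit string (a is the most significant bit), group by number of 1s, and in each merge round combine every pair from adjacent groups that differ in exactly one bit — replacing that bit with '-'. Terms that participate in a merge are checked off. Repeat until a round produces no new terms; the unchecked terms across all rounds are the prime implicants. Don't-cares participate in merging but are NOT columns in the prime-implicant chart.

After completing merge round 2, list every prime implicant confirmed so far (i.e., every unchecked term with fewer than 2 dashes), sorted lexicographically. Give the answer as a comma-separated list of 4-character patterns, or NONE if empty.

size-2^0 implicants → 0010(✓)  0011(✓)  0101(✓)  0111(✓)  1001(✓)  1010(✓)  1011(✓)  1101(✓)  1110(✓)  1111(✓)
size-2^1 implicants → -010(✓)  -011(✓)  -101(✓)  -111(✓)  0-11(✓)  001-(✓)  01-1(✓)  1-01(✓)  1-10(✓)  1-11(✓)  10-1(✓)  101-(✓)  11-1(✓)  111-(✓)
size-2^2 implicants → --11  -01-  -1-1  1--1  1-1-
Unchecked terms (primes): --11, -01-, -1-1, 1--1, 1-1-

NONE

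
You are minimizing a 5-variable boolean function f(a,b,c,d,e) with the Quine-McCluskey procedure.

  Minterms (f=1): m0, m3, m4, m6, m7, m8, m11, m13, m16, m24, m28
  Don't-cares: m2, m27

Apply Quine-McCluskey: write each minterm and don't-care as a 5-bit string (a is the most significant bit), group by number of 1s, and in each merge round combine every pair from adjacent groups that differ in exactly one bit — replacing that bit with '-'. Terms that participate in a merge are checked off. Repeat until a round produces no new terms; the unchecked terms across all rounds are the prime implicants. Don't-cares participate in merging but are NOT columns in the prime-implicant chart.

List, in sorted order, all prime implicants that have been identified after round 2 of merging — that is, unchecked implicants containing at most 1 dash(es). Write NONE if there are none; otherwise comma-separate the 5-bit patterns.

Round 0: 00000✓ 00010✓ 00011✓ 00100✓ 00110✓ 00111✓ 01000✓ 01011✓ 01101 10000✓ 11000✓ 11011✓ 11100✓
Round 1: -0000✓ -1000✓ -1011 0-000✓ 0-011 00-00✓ 00-10✓ 00-11✓ 000-0✓ 0001-✓ 001-0✓ 0011-✓ 1-000✓ 11-00
Round 2: --000 00--0 00-1-
PIs = {--000, -1011, 0-011, 00--0, 00-1-, 01101, 11-00}

-1011, 0-011, 01101, 11-00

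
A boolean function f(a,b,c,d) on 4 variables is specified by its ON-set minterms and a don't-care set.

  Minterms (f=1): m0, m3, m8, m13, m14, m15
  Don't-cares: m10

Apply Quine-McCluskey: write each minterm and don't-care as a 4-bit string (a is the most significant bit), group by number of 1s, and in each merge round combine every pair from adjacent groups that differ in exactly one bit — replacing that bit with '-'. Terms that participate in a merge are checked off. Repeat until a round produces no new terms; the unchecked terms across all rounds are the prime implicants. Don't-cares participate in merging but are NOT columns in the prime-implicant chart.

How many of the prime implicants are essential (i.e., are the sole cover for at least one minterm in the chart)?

3

Round 0: 0000✓ 0011 1000✓ 1010✓ 1101✓ 1110✓ 1111✓
Round 1: -000 1-10 10-0 11-1 111-
PIs = {-000, 0011, 1-10, 10-0, 11-1, 111-}
Coverage chart:
  m0: -000 ←essential
  m3: 0011 ←essential
  m8: -000,10-0
  m13: 11-1 ←essential
  m14: 1-10,111-
  m15: 11-1,111-
Essential: -000, 0011, 11-1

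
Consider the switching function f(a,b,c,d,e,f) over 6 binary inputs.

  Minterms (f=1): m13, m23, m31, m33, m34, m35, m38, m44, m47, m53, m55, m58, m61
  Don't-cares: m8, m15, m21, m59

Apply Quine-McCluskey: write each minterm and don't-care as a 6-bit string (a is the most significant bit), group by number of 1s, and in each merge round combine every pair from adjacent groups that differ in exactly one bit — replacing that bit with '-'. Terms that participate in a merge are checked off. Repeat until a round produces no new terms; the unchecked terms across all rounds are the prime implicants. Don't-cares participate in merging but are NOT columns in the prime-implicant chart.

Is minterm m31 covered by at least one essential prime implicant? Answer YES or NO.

[col 0] 001000, 001101*, 001111*, 010101*, 010111*, 011111*, 100001*, 100010*, 100011*, 100110*, 101100, 101111*, 110101*, 110111*, 111010*, 111011*, 111101*
[col 1] -01111, -10101*, -10111*, 0-1111, 0011-1, 01-111, 0101-1*, 100-10, 1000-1, 10001-, 11-101, 1101-1*, 11101-
[col 2] -101-1
Prime implicants: -01111, -101-1, 0-1111, 001000, 0011-1, 01-111, 100-10, 1000-1, 10001-, 101100, 11-101, 11101-
PI chart (minterm → PIs covering it):
  13 | 0011-1  (sole → essential)
  23 | -101-1,01-111
  31 | 0-1111,01-111
  33 | 1000-1  (sole → essential)
  34 | 100-10,10001-
  35 | 1000-1,10001-
  38 | 100-10  (sole → essential)
  44 | 101100  (sole → essential)
  47 | -01111  (sole → essential)
  53 | -101-1,11-101
  55 | -101-1  (sole → essential)
  58 | 11101-  (sole → essential)
  61 | 11-101  (sole → essential)
Essential prime implicants: -01111, -101-1, 0011-1, 100-10, 1000-1, 101100, 11-101, 11101-

NO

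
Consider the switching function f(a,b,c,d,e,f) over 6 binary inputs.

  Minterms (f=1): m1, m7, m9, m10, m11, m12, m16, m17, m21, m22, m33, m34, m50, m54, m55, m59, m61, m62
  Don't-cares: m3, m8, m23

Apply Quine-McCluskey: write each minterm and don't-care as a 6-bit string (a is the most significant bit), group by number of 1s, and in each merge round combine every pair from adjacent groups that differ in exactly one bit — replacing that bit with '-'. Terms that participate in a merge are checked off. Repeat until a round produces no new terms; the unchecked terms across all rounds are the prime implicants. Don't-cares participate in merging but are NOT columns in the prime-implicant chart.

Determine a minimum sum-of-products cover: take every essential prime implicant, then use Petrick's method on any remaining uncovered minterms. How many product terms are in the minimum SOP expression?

[col 0] 000001*, 000011*, 000111*, 001000*, 001001*, 001010*, 001011*, 001100*, 010000*, 010001*, 010101*, 010110*, 010111*, 100001*, 100010*, 110010*, 110110*, 110111*, 111011, 111101, 111110*
[col 1] -00001, -10110*, -10111*, 0-0001, 0-0111, 00-001*, 00-011*, 000-11, 0000-1*, 001-00, 0010-0*, 0010-1*, 00100-*, 00101-*, 010-01, 01000-, 0101-1, 01011-*, 1-0010, 11-110, 110-10, 11011-*
[col 2] -1011-, 00-0-1, 0010--
Prime implicants: -00001, -1011-, 0-0001, 0-0111, 00-0-1, 000-11, 001-00, 0010--, 010-01, 01000-, 0101-1, 1-0010, 11-110, 110-10, 111011, 111101
PI chart (minterm → PIs covering it):
  1 | -00001,0-0001,00-0-1
  7 | 0-0111,000-11
  9 | 00-0-1,0010--
  10 | 0010--  (sole → essential)
  11 | 00-0-1,0010--
  12 | 001-00  (sole → essential)
  16 | 01000-  (sole → essential)
  17 | 0-0001,010-01,01000-
  21 | 010-01,0101-1
  22 | -1011-  (sole → essential)
  33 | -00001  (sole → essential)
  34 | 1-0010  (sole → essential)
  50 | 1-0010,110-10
  54 | -1011-,11-110,110-10
  55 | -1011-  (sole → essential)
  59 | 111011  (sole → essential)
  61 | 111101  (sole → essential)
  62 | 11-110  (sole → essential)
Essential prime implicants: -00001, -1011-, 001-00, 0010--, 01000-, 1-0010, 11-110, 111011, 111101
Petrick residual → 0-0111, 010-01
Minimum SOP uses 11 PIs: b'c'd'e'f + bc'de + a'c'def + a'b'ce'f' + a'b'cd' + a'bc'e'f + a'bc'd'e' + ac'd'ef' + abdef' + abcd'ef + abcde'f

11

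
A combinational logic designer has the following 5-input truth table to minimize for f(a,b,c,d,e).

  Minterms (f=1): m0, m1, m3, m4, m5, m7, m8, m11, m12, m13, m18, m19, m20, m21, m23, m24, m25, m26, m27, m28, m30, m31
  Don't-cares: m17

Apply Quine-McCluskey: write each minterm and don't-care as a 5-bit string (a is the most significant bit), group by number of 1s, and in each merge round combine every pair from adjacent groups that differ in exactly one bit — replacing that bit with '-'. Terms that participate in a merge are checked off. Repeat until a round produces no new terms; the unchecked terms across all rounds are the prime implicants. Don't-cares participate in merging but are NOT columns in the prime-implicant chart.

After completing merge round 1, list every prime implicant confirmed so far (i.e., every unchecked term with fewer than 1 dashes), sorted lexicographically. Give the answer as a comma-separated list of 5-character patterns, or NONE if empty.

[col 0] 00000*, 00001*, 00011*, 00100*, 00101*, 00111*, 01000*, 01011*, 01100*, 01101*, 10001*, 10010*, 10011*, 10100*, 10101*, 10111*, 11000*, 11001*, 11010*, 11011*, 11100*, 11110*, 11111*
[col 1] -0001*, -0011*, -0100*, -0101*, -0111*, -1000*, -1011*, -1100*, 0-000*, 0-011*, 0-100*, 0-101*, 00-00*, 00-01*, 00-11*, 000-1*, 0000-*, 001-1*, 0010-*, 01-00*, 0110-*, 1-001*, 1-010*, 1-011*, 1-100*, 1-111*, 10-01*, 10-11*, 100-1*, 1001-*, 101-1*, 1010-*, 11-00*, 11-10*, 11-11*, 110-0*, 110-1*, 1100-*, 1101-*, 111-0*, 1111-*
[col 2] --011, --100, -0-01*, -0-11*, -00-1*, -01-1*, -010-, -1-00, 0--00, 0-10-, 00--1*, 00-0-, 1--11, 1-0-1, 1-01-, 10--1*, 11--0, 11-1-, 110--
[col 3] -0--1
Prime implicants: --011, --100, -0--1, -010-, -1-00, 0--00, 0-10-, 00-0-, 1--11, 1-0-1, 1-01-, 11--0, 11-1-, 110--

NONE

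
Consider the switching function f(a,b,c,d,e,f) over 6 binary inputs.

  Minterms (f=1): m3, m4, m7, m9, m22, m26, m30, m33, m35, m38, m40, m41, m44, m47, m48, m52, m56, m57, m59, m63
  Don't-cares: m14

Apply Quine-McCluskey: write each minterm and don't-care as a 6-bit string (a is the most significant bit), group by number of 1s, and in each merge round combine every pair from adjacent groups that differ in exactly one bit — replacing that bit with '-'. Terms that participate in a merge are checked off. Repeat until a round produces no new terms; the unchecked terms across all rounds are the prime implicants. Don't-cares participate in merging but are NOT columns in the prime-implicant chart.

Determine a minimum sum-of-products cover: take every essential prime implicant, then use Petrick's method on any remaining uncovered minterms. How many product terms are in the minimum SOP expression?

[col 0] 000011*, 000100, 000111*, 001001*, 001110*, 010110*, 011010*, 011110*, 100001*, 100011*, 100110, 101000*, 101001*, 101100*, 101111*, 110000*, 110100*, 111000*, 111001*, 111011*, 111111*
[col 1] -00011, -01001, 0-1110, 000-11, 01-110, 011-10, 1-1000*, 1-1001*, 1-1111, 10-001, 1000-1, 101-00, 10100-*, 11-000, 110-00, 111-11, 1110-1, 11100-*
[col 2] 1-100-
Prime implicants: -00011, -01001, 0-1110, 000-11, 000100, 01-110, 011-10, 1-100-, 1-1111, 10-001, 1000-1, 100110, 101-00, 11-000, 110-00, 111-11, 1110-1
PI chart (minterm → PIs covering it):
  3 | -00011,000-11
  4 | 000100  (sole → essential)
  7 | 000-11  (sole → essential)
  9 | -01001  (sole → essential)
  22 | 01-110  (sole → essential)
  26 | 011-10  (sole → essential)
  30 | 0-1110,01-110,011-10
  33 | 10-001,1000-1
  35 | -00011,1000-1
  38 | 100110  (sole → essential)
  40 | 1-100-,101-00
  41 | -01001,1-100-,10-001
  44 | 101-00  (sole → essential)
  47 | 1-1111  (sole → essential)
  48 | 11-000,110-00
  52 | 110-00  (sole → essential)
  56 | 1-100-,11-000
  57 | 1-100-,1110-1
  59 | 111-11,1110-1
  63 | 1-1111,111-11
Essential prime implicants: -01001, 000-11, 000100, 01-110, 011-10, 1-1111, 100110, 101-00, 110-00
Petrick residual → 1-100-, 1000-1, 111-11
Minimum SOP uses 12 PIs: b'cd'e'f + a'b'c'ef + a'b'c'de'f' + a'bdef' + a'bcef' + acd'e' + acdef + ab'c'd'f + ab'c'def' + ab'ce'f' + abc'e'f' + abcef

12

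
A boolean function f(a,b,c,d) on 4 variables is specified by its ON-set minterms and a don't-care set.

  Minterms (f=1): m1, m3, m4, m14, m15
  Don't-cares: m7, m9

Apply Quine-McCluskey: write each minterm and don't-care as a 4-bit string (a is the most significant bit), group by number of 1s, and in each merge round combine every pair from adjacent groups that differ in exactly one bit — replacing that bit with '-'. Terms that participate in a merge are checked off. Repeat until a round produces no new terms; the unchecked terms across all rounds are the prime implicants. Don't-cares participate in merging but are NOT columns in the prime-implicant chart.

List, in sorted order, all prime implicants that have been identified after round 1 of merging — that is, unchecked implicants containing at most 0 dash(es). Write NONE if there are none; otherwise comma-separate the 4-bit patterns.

0100

Round 0: 0001✓ 0011✓ 0100 0111✓ 1001✓ 1110✓ 1111✓
Round 1: -001 -111 0-11 00-1 111-
PIs = {-001, -111, 0-11, 00-1, 0100, 111-}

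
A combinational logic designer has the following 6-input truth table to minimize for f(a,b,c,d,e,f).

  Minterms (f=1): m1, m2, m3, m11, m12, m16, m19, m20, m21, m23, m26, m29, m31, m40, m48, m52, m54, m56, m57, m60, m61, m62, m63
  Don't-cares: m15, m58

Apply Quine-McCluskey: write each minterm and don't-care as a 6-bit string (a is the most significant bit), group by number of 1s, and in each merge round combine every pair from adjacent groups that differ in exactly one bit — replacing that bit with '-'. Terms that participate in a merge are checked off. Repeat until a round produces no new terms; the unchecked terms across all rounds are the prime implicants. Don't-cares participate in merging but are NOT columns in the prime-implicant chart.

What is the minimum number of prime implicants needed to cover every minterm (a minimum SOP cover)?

12

size-2^0 implicants → 000001(✓)  000010(✓)  000011(✓)  001011(✓)  001100  001111(✓)  010000(✓)  010011(✓)  010100(✓)  010101(✓)  010111(✓)  011010(✓)  011101(✓)  011111(✓)  101000(✓)  110000(✓)  110100(✓)  110110(✓)  111000(✓)  111001(✓)  111010(✓)  111100(✓)  111101(✓)  111110(✓)  111111(✓)
size-2^1 implicants → -10000(✓)  -10100(✓)  -11010  -11101(✓)  -11111(✓)  0-0011  0-1111  00-011  0000-1  00001-  001-11  01-101(✓)  01-111(✓)  010-00(✓)  010-11  0101-1(✓)  01010-  0111-1(✓)  1-1000  11-000(✓)  11-100(✓)  11-110(✓)  110-00(✓)  1101-0(✓)  111-00(✓)  111-01(✓)  111-10(✓)  1110-0(✓)  11100-(✓)  1111-0(✓)  1111-1(✓)  11110-(✓)  11111-(✓)
size-2^2 implicants → -10-00  -111-1  01-1-1  11--00  11-1-0  111--0  111-0-  1111--
Unchecked terms (primes): -10-00, -11010, -111-1, 0-0011, 0-1111, 00-011, 0000-1, 00001-, 001-11, 001100, 01-1-1, 010-11, 01010-, 1-1000, 11--00, 11-1-0, 111--0, 111-0-, 1111--
Minterm coverage:
  m1 ⊆ 0000-1 [E]
  m2 ⊆ 00001- [E]
  m3 ⊆ 0-0011,00-011,0000-1,00001-
  m11 ⊆ 00-011,001-11
  m12 ⊆ 001100 [E]
  m16 ⊆ -10-00 [E]
  m19 ⊆ 0-0011,010-11
  m20 ⊆ -10-00,01010-
  m21 ⊆ 01-1-1,01010-
  m23 ⊆ 01-1-1,010-11
  m26 ⊆ -11010 [E]
  m29 ⊆ -111-1,01-1-1
  m31 ⊆ -111-1,0-1111,01-1-1
  m40 ⊆ 1-1000 [E]
  m48 ⊆ -10-00,11--00
  m52 ⊆ -10-00,11--00,11-1-0
  m54 ⊆ 11-1-0 [E]
  m56 ⊆ 1-1000,11--00,111--0,111-0-
  m57 ⊆ 111-0- [E]
  m60 ⊆ 11--00,11-1-0,111--0,111-0-,1111--
  m61 ⊆ -111-1,111-0-,1111--
  m62 ⊆ 11-1-0,111--0,1111--
  m63 ⊆ -111-1,1111--
E = {-10-00, -11010, 0000-1, 00001-, 001100, 1-1000, 11-1-0, 111-0-}
Petrick residual → -111-1, 0-0011, 00-011, 01-1-1
Cover = bc'e'f' + bcd'ef' + bcdf + a'c'd'ef + a'b'd'ef + a'b'c'd'f + a'b'c'd'e + a'b'cde'f' + a'bdf + acd'e'f' + abdf' + abce'  |cover|=12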